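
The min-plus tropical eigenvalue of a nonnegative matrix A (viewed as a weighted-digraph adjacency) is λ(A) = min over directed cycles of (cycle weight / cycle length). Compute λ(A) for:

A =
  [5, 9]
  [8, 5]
λ(A) = 5

Enumerate directed cycles and compute their means (weight / length). Sample:
  cycle 0 → 0: weight = 5, length = 1, mean = 5/1 ≈ 5.000
  cycle 1 → 1: weight = 5, length = 1, mean = 5/1 ≈ 5.000
  cycle 0 → 1 → 0: weight = 17, length = 2, mean = 17/2 ≈ 8.500
  cycle 1 → 0 → 1: weight = 17, length = 2, mean = 17/2 ≈ 8.500
Minimum mean = 5.000, attained e.g. along the cycle 0 → 0 with weight 5 and length 1. So λ(A) = 5/1 = 5.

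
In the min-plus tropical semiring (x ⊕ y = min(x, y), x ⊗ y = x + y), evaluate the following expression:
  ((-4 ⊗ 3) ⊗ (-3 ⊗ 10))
((-4 ⊗ 3) ⊗ (-3 ⊗ 10)) = 6

Expand innermost to outermost. Recall ⊕ takes the minimum of its arguments and ⊗ takes their sum. Working out the expression ((-4 ⊗ 3) ⊗ (-3 ⊗ 10)) gives 6.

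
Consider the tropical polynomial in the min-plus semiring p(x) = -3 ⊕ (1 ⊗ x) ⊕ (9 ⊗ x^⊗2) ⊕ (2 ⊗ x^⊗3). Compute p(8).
p(8) = -3

A tropical monomial a ⊗ x^⊗i evaluates to a + i · x. Evaluating each term at x = 8:
  Term 0 contributes -3 + 0 · 8 = -3
  Term 1 contributes 1 + 1 · 8 = 9
  Term 2 contributes 9 + 2 · 8 = 25
  Term 3 contributes 2 + 3 · 8 = 26
p(8) = ⊕ of these = min[-3, 9, 25, 26] = -3.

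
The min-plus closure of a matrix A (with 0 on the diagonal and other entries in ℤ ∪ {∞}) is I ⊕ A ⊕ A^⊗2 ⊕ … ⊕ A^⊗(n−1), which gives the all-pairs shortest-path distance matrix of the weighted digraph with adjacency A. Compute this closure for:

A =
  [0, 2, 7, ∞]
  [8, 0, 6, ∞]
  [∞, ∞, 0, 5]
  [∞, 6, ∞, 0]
Closure =
  [0, 2, 7, 12]
  [8, 0, 6, 11]
  [19, 11, 0, 5]
  [14, 6, 12, 0]

This is the Floyd-Warshall all-pairs shortest-path computation. For each intermediate vertex k = 0, 1, …, 3, update dist[i][j] ← min(dist[i][j], dist[i][k] + dist[k][j]). The final matrix gives, for each (i, j), the minimum total weight of any directed path from i to j (possibly empty when i = j).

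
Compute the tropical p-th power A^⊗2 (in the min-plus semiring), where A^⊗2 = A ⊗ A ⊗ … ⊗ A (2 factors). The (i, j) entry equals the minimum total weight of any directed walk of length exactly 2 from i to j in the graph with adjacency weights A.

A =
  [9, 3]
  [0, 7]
A^⊗2 =
  [3, 10]
  [7, 3]

Each entry (A^⊗2)_ij equals the minimum over all length-2 walks i = v_0 → v_1 → … → v_2 = j of Σ_t A[v_t][v_{t+1}]. For example, for (i, j) = (0, 1) we minimise over 2 possible intermediate vertex sequences; the minimum is 10, attained along the walk 0 → 1 → 1.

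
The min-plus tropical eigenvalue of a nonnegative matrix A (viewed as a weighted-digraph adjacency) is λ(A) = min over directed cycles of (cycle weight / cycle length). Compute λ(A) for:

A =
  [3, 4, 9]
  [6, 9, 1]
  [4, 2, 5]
λ(A) = 3/2

Enumerate directed cycles and compute their means (weight / length). Sample:
  cycle 0 → 0: weight = 3, length = 1, mean = 3/1 ≈ 3.000
  cycle 1 → 1: weight = 9, length = 1, mean = 9/1 ≈ 9.000
  cycle 2 → 2: weight = 5, length = 1, mean = 5/1 ≈ 5.000
  cycle 0 → 1 → 0: weight = 10, length = 2, mean = 10/2 ≈ 5.000
  cycle 0 → 2 → 0: weight = 13, length = 2, mean = 13/2 ≈ 6.500
  cycle 1 → 0 → 1: weight = 10, length = 2, mean = 10/2 ≈ 5.000
Minimum mean = 1.500, attained e.g. along the cycle 1 → 2 → 1 with weight 3 and length 2. So λ(A) = 3/2 = 3/2.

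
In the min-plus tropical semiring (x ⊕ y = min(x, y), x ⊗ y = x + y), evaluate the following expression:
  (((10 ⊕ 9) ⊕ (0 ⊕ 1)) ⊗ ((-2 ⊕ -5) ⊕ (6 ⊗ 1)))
(((10 ⊕ 9) ⊕ (0 ⊕ 1)) ⊗ ((-2 ⊕ -5) ⊕ (6 ⊗ 1))) = -5

Expand innermost to outermost. Recall ⊕ takes the minimum of its arguments and ⊗ takes their sum. Working out the expression (((10 ⊕ 9) ⊕ (0 ⊕ 1)) ⊗ ((-2 ⊕ -5) ⊕ (6 ⊗ 1))) gives -5.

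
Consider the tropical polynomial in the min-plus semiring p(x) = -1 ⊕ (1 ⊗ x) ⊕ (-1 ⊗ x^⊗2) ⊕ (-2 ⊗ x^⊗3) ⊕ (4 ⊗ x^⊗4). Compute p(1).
p(1) = -1

A tropical monomial a ⊗ x^⊗i evaluates to a + i · x. Evaluating each term at x = 1:
  Term 0 contributes -1 + 0 · 1 = -1
  Term 1 contributes 1 + 1 · 1 = 2
  Term 2 contributes -1 + 2 · 1 = 1
  Term 3 contributes -2 + 3 · 1 = 1
  Term 4 contributes 4 + 4 · 1 = 8
p(1) = ⊕ of these = min[-1, 2, 1, 1, 8] = -1.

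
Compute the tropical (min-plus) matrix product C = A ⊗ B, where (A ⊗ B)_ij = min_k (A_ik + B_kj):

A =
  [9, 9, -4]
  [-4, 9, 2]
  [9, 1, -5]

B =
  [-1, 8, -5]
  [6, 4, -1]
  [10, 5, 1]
A ⊗ B =
  [6, 1, -3]
  [-5, 4, -9]
  [5, 0, -4]

Apply the min-plus product entry-by-entry:
  C[0][0] = min over k of (A[0][0] + B[0][0] = 9 + -1 = 8, A[0][1] + B[1][0] = 9 + 6 = 15, A[0][2] + B[2][0] = -4 + 10 = 6) = 6 (attained at k = 2)
  C[0][1] = min over k of (A[0][0] + B[0][1] = 9 + 8 = 17, A[0][1] + B[1][1] = 9 + 4 = 13, A[0][2] + B[2][1] = -4 + 5 = 1) = 1 (attained at k = 2)
  C[0][2] = min over k of (A[0][0] + B[0][2] = 9 + -5 = 4, A[0][1] + B[1][2] = 9 + -1 = 8, A[0][2] + B[2][2] = -4 + 1 = -3) = -3 (attained at k = 2)
  C[1][0] = min over k of (A[1][0] + B[0][0] = -4 + -1 = -5, A[1][1] + B[1][0] = 9 + 6 = 15, A[1][2] + B[2][0] = 2 + 10 = 12) = -5 (attained at k = 0)
  C[1][1] = min over k of (A[1][0] + B[0][1] = -4 + 8 = 4, A[1][1] + B[1][1] = 9 + 4 = 13, A[1][2] + B[2][1] = 2 + 5 = 7) = 4 (attained at k = 0)
  C[1][2] = min over k of (A[1][0] + B[0][2] = -4 + -5 = -9, A[1][1] + B[1][2] = 9 + -1 = 8, A[1][2] + B[2][2] = 2 + 1 = 3) = -9 (attained at k = 0)
  C[2][0] = min over k of (A[2][0] + B[0][0] = 9 + -1 = 8, A[2][1] + B[1][0] = 1 + 6 = 7, A[2][2] + B[2][0] = -5 + 10 = 5) = 5 (attained at k = 2)
  C[2][1] = min over k of (A[2][0] + B[0][1] = 9 + 8 = 17, A[2][1] + B[1][1] = 1 + 4 = 5, A[2][2] + B[2][1] = -5 + 5 = 0) = 0 (attained at k = 2)
  C[2][2] = min over k of (A[2][0] + B[0][2] = 9 + -5 = 4, A[2][1] + B[1][2] = 1 + -1 = 0, A[2][2] + B[2][2] = -5 + 1 = -4) = -4 (attained at k = 2)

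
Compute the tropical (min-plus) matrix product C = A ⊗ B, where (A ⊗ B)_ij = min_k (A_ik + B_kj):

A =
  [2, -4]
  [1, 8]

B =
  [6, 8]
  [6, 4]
A ⊗ B =
  [2, 0]
  [7, 9]

Apply the min-plus product entry-by-entry:
  C[0][0] = min over k of (A[0][0] + B[0][0] = 2 + 6 = 8, A[0][1] + B[1][0] = -4 + 6 = 2) = 2 (attained at k = 1)
  C[0][1] = min over k of (A[0][0] + B[0][1] = 2 + 8 = 10, A[0][1] + B[1][1] = -4 + 4 = 0) = 0 (attained at k = 1)
  C[1][0] = min over k of (A[1][0] + B[0][0] = 1 + 6 = 7, A[1][1] + B[1][0] = 8 + 6 = 14) = 7 (attained at k = 0)
  C[1][1] = min over k of (A[1][0] + B[0][1] = 1 + 8 = 9, A[1][1] + B[1][1] = 8 + 4 = 12) = 9 (attained at k = 0)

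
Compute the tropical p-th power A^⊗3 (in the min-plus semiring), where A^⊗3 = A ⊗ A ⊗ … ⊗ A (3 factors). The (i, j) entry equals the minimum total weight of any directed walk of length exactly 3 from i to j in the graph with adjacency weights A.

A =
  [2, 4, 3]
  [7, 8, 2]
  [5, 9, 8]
A^⊗3 =
  [6, 8, 7]
  [9, 11, 10]
  [9, 11, 10]

Each entry (A^⊗3)_ij equals the minimum over all length-3 walks i = v_0 → v_1 → … → v_3 = j of Σ_t A[v_t][v_{t+1}]. For example, for (i, j) = (0, 2) we minimise over 9 possible intermediate vertex sequences; the minimum is 7, attained along the walk 0 → 0 → 0 → 2.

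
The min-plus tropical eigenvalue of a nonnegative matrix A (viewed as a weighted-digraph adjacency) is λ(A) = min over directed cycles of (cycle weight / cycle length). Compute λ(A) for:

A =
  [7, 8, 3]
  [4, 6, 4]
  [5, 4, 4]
λ(A) = 11/3

Enumerate directed cycles and compute their means (weight / length). Sample:
  cycle 0 → 0: weight = 7, length = 1, mean = 7/1 ≈ 7.000
  cycle 1 → 1: weight = 6, length = 1, mean = 6/1 ≈ 6.000
  cycle 2 → 2: weight = 4, length = 1, mean = 4/1 ≈ 4.000
  cycle 0 → 1 → 0: weight = 12, length = 2, mean = 12/2 ≈ 6.000
  cycle 0 → 2 → 0: weight = 8, length = 2, mean = 8/2 ≈ 4.000
  cycle 1 → 0 → 1: weight = 12, length = 2, mean = 12/2 ≈ 6.000
Minimum mean = 3.667, attained e.g. along the cycle 0 → 2 → 1 → 0 with weight 11 and length 3. So λ(A) = 11/3 = 11/3.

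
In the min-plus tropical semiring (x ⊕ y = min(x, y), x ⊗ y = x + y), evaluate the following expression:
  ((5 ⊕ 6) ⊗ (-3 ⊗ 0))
((5 ⊕ 6) ⊗ (-3 ⊗ 0)) = 2

Expand innermost to outermost. Recall ⊕ takes the minimum of its arguments and ⊗ takes their sum. Working out the expression ((5 ⊕ 6) ⊗ (-3 ⊗ 0)) gives 2.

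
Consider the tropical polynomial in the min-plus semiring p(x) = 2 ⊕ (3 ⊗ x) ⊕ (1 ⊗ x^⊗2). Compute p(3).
p(3) = 2

A tropical monomial a ⊗ x^⊗i evaluates to a + i · x. Evaluating each term at x = 3:
  Term 0 contributes 2 + 0 · 3 = 2
  Term 1 contributes 3 + 1 · 3 = 6
  Term 2 contributes 1 + 2 · 3 = 7
p(3) = ⊕ of these = min[2, 6, 7] = 2.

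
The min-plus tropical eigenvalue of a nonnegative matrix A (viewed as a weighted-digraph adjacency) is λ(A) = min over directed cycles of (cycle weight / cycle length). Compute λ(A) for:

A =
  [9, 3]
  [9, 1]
λ(A) = 1

Enumerate directed cycles and compute their means (weight / length). Sample:
  cycle 0 → 0: weight = 9, length = 1, mean = 9/1 ≈ 9.000
  cycle 1 → 1: weight = 1, length = 1, mean = 1/1 ≈ 1.000
  cycle 0 → 1 → 0: weight = 12, length = 2, mean = 12/2 ≈ 6.000
  cycle 1 → 0 → 1: weight = 12, length = 2, mean = 12/2 ≈ 6.000
Minimum mean = 1.000, attained e.g. along the cycle 1 → 1 with weight 1 and length 1. So λ(A) = 1/1 = 1.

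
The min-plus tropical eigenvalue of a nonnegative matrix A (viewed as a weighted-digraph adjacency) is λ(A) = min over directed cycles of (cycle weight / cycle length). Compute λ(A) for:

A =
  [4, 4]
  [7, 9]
λ(A) = 4

Enumerate directed cycles and compute their means (weight / length). Sample:
  cycle 0 → 0: weight = 4, length = 1, mean = 4/1 ≈ 4.000
  cycle 1 → 1: weight = 9, length = 1, mean = 9/1 ≈ 9.000
  cycle 0 → 1 → 0: weight = 11, length = 2, mean = 11/2 ≈ 5.500
  cycle 1 → 0 → 1: weight = 11, length = 2, mean = 11/2 ≈ 5.500
Minimum mean = 4.000, attained e.g. along the cycle 0 → 0 with weight 4 and length 1. So λ(A) = 4/1 = 4.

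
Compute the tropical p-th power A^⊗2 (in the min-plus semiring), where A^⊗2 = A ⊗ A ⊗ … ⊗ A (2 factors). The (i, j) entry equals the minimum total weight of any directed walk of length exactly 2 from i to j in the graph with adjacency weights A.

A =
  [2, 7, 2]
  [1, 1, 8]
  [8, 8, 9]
A^⊗2 =
  [4, 8, 4]
  [2, 2, 3]
  [9, 9, 10]

Each entry (A^⊗2)_ij equals the minimum over all length-2 walks i = v_0 → v_1 → … → v_2 = j of Σ_t A[v_t][v_{t+1}]. For example, for (i, j) = (0, 2) we minimise over 3 possible intermediate vertex sequences; the minimum is 4, attained along the walk 0 → 0 → 2.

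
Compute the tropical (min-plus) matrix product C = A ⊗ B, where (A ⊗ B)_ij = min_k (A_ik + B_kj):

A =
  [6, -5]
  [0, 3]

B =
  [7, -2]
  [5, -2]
A ⊗ B =
  [0, -7]
  [7, -2]

Apply the min-plus product entry-by-entry:
  C[0][0] = min over k of (A[0][0] + B[0][0] = 6 + 7 = 13, A[0][1] + B[1][0] = -5 + 5 = 0) = 0 (attained at k = 1)
  C[0][1] = min over k of (A[0][0] + B[0][1] = 6 + -2 = 4, A[0][1] + B[1][1] = -5 + -2 = -7) = -7 (attained at k = 1)
  C[1][0] = min over k of (A[1][0] + B[0][0] = 0 + 7 = 7, A[1][1] + B[1][0] = 3 + 5 = 8) = 7 (attained at k = 0)
  C[1][1] = min over k of (A[1][0] + B[0][1] = 0 + -2 = -2, A[1][1] + B[1][1] = 3 + -2 = 1) = -2 (attained at k = 0)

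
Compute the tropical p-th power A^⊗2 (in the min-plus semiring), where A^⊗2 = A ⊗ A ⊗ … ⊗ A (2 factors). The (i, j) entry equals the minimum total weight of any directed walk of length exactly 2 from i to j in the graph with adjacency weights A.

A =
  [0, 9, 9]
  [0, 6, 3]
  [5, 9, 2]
A^⊗2 =
  [0, 9, 9]
  [0, 9, 5]
  [5, 11, 4]

Each entry (A^⊗2)_ij equals the minimum over all length-2 walks i = v_0 → v_1 → … → v_2 = j of Σ_t A[v_t][v_{t+1}]. For example, for (i, j) = (0, 2) we minimise over 3 possible intermediate vertex sequences; the minimum is 9, attained along the walk 0 → 0 → 2.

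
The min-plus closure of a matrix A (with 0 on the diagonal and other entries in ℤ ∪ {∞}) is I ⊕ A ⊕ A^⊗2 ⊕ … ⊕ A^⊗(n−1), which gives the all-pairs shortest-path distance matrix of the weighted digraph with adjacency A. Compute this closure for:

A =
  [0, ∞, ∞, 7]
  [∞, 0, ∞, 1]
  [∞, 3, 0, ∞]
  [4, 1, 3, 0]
Closure =
  [0, 8, 10, 7]
  [5, 0, 4, 1]
  [8, 3, 0, 4]
  [4, 1, 3, 0]

This is the Floyd-Warshall all-pairs shortest-path computation. For each intermediate vertex k = 0, 1, …, 3, update dist[i][j] ← min(dist[i][j], dist[i][k] + dist[k][j]). The final matrix gives, for each (i, j), the minimum total weight of any directed path from i to j (possibly empty when i = j).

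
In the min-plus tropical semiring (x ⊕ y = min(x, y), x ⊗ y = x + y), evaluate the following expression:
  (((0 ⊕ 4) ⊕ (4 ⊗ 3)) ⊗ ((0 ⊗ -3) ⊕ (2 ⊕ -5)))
(((0 ⊕ 4) ⊕ (4 ⊗ 3)) ⊗ ((0 ⊗ -3) ⊕ (2 ⊕ -5))) = -5

Expand innermost to outermost. Recall ⊕ takes the minimum of its arguments and ⊗ takes their sum. Working out the expression (((0 ⊕ 4) ⊕ (4 ⊗ 3)) ⊗ ((0 ⊗ -3) ⊕ (2 ⊕ -5))) gives -5.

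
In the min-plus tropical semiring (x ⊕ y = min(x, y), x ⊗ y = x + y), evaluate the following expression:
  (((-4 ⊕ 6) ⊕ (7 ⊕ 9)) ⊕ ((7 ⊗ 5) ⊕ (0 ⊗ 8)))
(((-4 ⊕ 6) ⊕ (7 ⊕ 9)) ⊕ ((7 ⊗ 5) ⊕ (0 ⊗ 8))) = -4

Expand innermost to outermost. Recall ⊕ takes the minimum of its arguments and ⊗ takes their sum. Working out the expression (((-4 ⊕ 6) ⊕ (7 ⊕ 9)) ⊕ ((7 ⊗ 5) ⊕ (0 ⊗ 8))) gives -4.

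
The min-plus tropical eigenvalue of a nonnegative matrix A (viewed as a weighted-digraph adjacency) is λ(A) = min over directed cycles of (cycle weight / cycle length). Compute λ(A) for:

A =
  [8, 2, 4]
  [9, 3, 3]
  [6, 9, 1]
λ(A) = 1

Enumerate directed cycles and compute their means (weight / length). Sample:
  cycle 0 → 0: weight = 8, length = 1, mean = 8/1 ≈ 8.000
  cycle 1 → 1: weight = 3, length = 1, mean = 3/1 ≈ 3.000
  cycle 2 → 2: weight = 1, length = 1, mean = 1/1 ≈ 1.000
  cycle 0 → 1 → 0: weight = 11, length = 2, mean = 11/2 ≈ 5.500
  cycle 0 → 2 → 0: weight = 10, length = 2, mean = 10/2 ≈ 5.000
  cycle 1 → 0 → 1: weight = 11, length = 2, mean = 11/2 ≈ 5.500
Minimum mean = 1.000, attained e.g. along the cycle 2 → 2 with weight 1 and length 1. So λ(A) = 1/1 = 1.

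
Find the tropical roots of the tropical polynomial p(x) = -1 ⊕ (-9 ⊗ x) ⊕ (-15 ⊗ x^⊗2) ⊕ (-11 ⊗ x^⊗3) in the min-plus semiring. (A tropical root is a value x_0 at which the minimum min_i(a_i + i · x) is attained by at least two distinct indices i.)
Roots: {-4, 6, 8}

Each tropical root is a break point of the lower envelope of the lines y = a_i + i · x (there are 4 lines, with slopes 0, 1, ..., 3). Only the lines that attain the minimum somewhere contribute to roots; other lines are dominated. Here the surviving (envelope) indices are i = 3, i = 2, i = 1, i = 0.
Intersections between consecutive envelope lines give the roots: for adjacent envelope indices i < j the intersection is x = (a_i − a_j) / (j − i). Reading off the sorted break points: {-4, 6, 8}.
Verification: at each break x_0, at least two indices attain the minimum of min_i(a_i + i · x_0).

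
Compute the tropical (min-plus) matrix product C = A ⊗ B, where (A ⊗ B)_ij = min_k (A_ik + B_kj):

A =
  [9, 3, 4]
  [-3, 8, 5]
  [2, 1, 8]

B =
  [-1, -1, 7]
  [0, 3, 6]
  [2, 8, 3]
A ⊗ B =
  [3, 6, 7]
  [-4, -4, 4]
  [1, 1, 7]

Apply the min-plus product entry-by-entry:
  C[0][0] = min over k of (A[0][0] + B[0][0] = 9 + -1 = 8, A[0][1] + B[1][0] = 3 + 0 = 3, A[0][2] + B[2][0] = 4 + 2 = 6) = 3 (attained at k = 1)
  C[0][1] = min over k of (A[0][0] + B[0][1] = 9 + -1 = 8, A[0][1] + B[1][1] = 3 + 3 = 6, A[0][2] + B[2][1] = 4 + 8 = 12) = 6 (attained at k = 1)
  C[0][2] = min over k of (A[0][0] + B[0][2] = 9 + 7 = 16, A[0][1] + B[1][2] = 3 + 6 = 9, A[0][2] + B[2][2] = 4 + 3 = 7) = 7 (attained at k = 2)
  C[1][0] = min over k of (A[1][0] + B[0][0] = -3 + -1 = -4, A[1][1] + B[1][0] = 8 + 0 = 8, A[1][2] + B[2][0] = 5 + 2 = 7) = -4 (attained at k = 0)
  C[1][1] = min over k of (A[1][0] + B[0][1] = -3 + -1 = -4, A[1][1] + B[1][1] = 8 + 3 = 11, A[1][2] + B[2][1] = 5 + 8 = 13) = -4 (attained at k = 0)
  C[1][2] = min over k of (A[1][0] + B[0][2] = -3 + 7 = 4, A[1][1] + B[1][2] = 8 + 6 = 14, A[1][2] + B[2][2] = 5 + 3 = 8) = 4 (attained at k = 0)
  C[2][0] = min over k of (A[2][0] + B[0][0] = 2 + -1 = 1, A[2][1] + B[1][0] = 1 + 0 = 1, A[2][2] + B[2][0] = 8 + 2 = 10) = 1 (attained at k = 0)
  C[2][1] = min over k of (A[2][0] + B[0][1] = 2 + -1 = 1, A[2][1] + B[1][1] = 1 + 3 = 4, A[2][2] + B[2][1] = 8 + 8 = 16) = 1 (attained at k = 0)
  C[2][2] = min over k of (A[2][0] + B[0][2] = 2 + 7 = 9, A[2][1] + B[1][2] = 1 + 6 = 7, A[2][2] + B[2][2] = 8 + 3 = 11) = 7 (attained at k = 1)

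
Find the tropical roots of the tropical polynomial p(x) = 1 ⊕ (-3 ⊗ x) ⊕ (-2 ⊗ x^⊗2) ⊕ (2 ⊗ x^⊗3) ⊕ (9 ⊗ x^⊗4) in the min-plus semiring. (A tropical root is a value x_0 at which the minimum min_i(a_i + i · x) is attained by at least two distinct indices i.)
Roots: {-7, -4, -1, 4}

Each tropical root is a break point of the lower envelope of the lines y = a_i + i · x (there are 5 lines, with slopes 0, 1, ..., 4). Only the lines that attain the minimum somewhere contribute to roots; other lines are dominated. Here the surviving (envelope) indices are i = 4, i = 3, i = 2, i = 1, i = 0.
Intersections between consecutive envelope lines give the roots: for adjacent envelope indices i < j the intersection is x = (a_i − a_j) / (j − i). Reading off the sorted break points: {-7, -4, -1, 4}.
Verification: at each break x_0, at least two indices attain the minimum of min_i(a_i + i · x_0).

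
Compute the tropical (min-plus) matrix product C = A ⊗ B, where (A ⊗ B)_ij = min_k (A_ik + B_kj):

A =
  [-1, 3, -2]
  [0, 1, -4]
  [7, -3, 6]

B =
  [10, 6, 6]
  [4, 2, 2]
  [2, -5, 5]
A ⊗ B =
  [0, -7, 3]
  [-2, -9, 1]
  [1, -1, -1]

Apply the min-plus product entry-by-entry:
  C[0][0] = min over k of (A[0][0] + B[0][0] = -1 + 10 = 9, A[0][1] + B[1][0] = 3 + 4 = 7, A[0][2] + B[2][0] = -2 + 2 = 0) = 0 (attained at k = 2)
  C[0][1] = min over k of (A[0][0] + B[0][1] = -1 + 6 = 5, A[0][1] + B[1][1] = 3 + 2 = 5, A[0][2] + B[2][1] = -2 + -5 = -7) = -7 (attained at k = 2)
  C[0][2] = min over k of (A[0][0] + B[0][2] = -1 + 6 = 5, A[0][1] + B[1][2] = 3 + 2 = 5, A[0][2] + B[2][2] = -2 + 5 = 3) = 3 (attained at k = 2)
  C[1][0] = min over k of (A[1][0] + B[0][0] = 0 + 10 = 10, A[1][1] + B[1][0] = 1 + 4 = 5, A[1][2] + B[2][0] = -4 + 2 = -2) = -2 (attained at k = 2)
  C[1][1] = min over k of (A[1][0] + B[0][1] = 0 + 6 = 6, A[1][1] + B[1][1] = 1 + 2 = 3, A[1][2] + B[2][1] = -4 + -5 = -9) = -9 (attained at k = 2)
  C[1][2] = min over k of (A[1][0] + B[0][2] = 0 + 6 = 6, A[1][1] + B[1][2] = 1 + 2 = 3, A[1][2] + B[2][2] = -4 + 5 = 1) = 1 (attained at k = 2)
  C[2][0] = min over k of (A[2][0] + B[0][0] = 7 + 10 = 17, A[2][1] + B[1][0] = -3 + 4 = 1, A[2][2] + B[2][0] = 6 + 2 = 8) = 1 (attained at k = 1)
  C[2][1] = min over k of (A[2][0] + B[0][1] = 7 + 6 = 13, A[2][1] + B[1][1] = -3 + 2 = -1, A[2][2] + B[2][1] = 6 + -5 = 1) = -1 (attained at k = 1)
  C[2][2] = min over k of (A[2][0] + B[0][2] = 7 + 6 = 13, A[2][1] + B[1][2] = -3 + 2 = -1, A[2][2] + B[2][2] = 6 + 5 = 11) = -1 (attained at k = 1)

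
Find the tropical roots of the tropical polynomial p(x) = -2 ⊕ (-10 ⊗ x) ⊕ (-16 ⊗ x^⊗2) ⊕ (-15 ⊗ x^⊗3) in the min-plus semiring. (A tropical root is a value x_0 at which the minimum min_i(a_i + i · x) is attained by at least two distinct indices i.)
Roots: {-1, 6, 8}

Each tropical root is a break point of the lower envelope of the lines y = a_i + i · x (there are 4 lines, with slopes 0, 1, ..., 3). Only the lines that attain the minimum somewhere contribute to roots; other lines are dominated. Here the surviving (envelope) indices are i = 3, i = 2, i = 1, i = 0.
Intersections between consecutive envelope lines give the roots: for adjacent envelope indices i < j the intersection is x = (a_i − a_j) / (j − i). Reading off the sorted break points: {-1, 6, 8}.
Verification: at each break x_0, at least two indices attain the minimum of min_i(a_i + i · x_0).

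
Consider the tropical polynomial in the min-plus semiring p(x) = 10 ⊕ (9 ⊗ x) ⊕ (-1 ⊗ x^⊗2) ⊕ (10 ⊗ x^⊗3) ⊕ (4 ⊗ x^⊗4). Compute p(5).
p(5) = 9

A tropical monomial a ⊗ x^⊗i evaluates to a + i · x. Evaluating each term at x = 5:
  Term 0 contributes 10 + 0 · 5 = 10
  Term 1 contributes 9 + 1 · 5 = 14
  Term 2 contributes -1 + 2 · 5 = 9
  Term 3 contributes 10 + 3 · 5 = 25
  Term 4 contributes 4 + 4 · 5 = 24
p(5) = ⊕ of these = min[10, 14, 9, 25, 24] = 9.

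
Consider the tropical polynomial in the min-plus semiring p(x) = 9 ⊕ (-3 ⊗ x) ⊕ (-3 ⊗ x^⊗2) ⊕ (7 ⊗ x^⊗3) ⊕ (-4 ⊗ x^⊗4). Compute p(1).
p(1) = -2

A tropical monomial a ⊗ x^⊗i evaluates to a + i · x. Evaluating each term at x = 1:
  Term 0 contributes 9 + 0 · 1 = 9
  Term 1 contributes -3 + 1 · 1 = -2
  Term 2 contributes -3 + 2 · 1 = -1
  Term 3 contributes 7 + 3 · 1 = 10
  Term 4 contributes -4 + 4 · 1 = 0
p(1) = ⊕ of these = min[9, -2, -1, 10, 0] = -2.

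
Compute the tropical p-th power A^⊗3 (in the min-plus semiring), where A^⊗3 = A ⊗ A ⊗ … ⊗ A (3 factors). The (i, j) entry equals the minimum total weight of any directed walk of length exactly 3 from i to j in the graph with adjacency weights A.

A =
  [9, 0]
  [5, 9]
A^⊗3 =
  [14, 5]
  [10, 14]

Each entry (A^⊗3)_ij equals the minimum over all length-3 walks i = v_0 → v_1 → … → v_3 = j of Σ_t A[v_t][v_{t+1}]. For example, for (i, j) = (0, 1) we minimise over 4 possible intermediate vertex sequences; the minimum is 5, attained along the walk 0 → 1 → 0 → 1.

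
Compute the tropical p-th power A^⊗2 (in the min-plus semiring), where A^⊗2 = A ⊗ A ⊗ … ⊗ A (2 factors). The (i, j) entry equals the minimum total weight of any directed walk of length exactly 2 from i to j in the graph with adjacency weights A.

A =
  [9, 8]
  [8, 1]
A^⊗2 =
  [16, 9]
  [9, 2]

Each entry (A^⊗2)_ij equals the minimum over all length-2 walks i = v_0 → v_1 → … → v_2 = j of Σ_t A[v_t][v_{t+1}]. For example, for (i, j) = (0, 1) we minimise over 2 possible intermediate vertex sequences; the minimum is 9, attained along the walk 0 → 1 → 1.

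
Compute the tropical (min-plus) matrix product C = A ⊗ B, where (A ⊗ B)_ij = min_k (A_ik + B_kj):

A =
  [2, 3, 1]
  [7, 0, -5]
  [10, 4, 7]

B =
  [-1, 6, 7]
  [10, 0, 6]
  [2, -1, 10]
A ⊗ B =
  [1, 0, 9]
  [-3, -6, 5]
  [9, 4, 10]

Apply the min-plus product entry-by-entry:
  C[0][0] = min over k of (A[0][0] + B[0][0] = 2 + -1 = 1, A[0][1] + B[1][0] = 3 + 10 = 13, A[0][2] + B[2][0] = 1 + 2 = 3) = 1 (attained at k = 0)
  C[0][1] = min over k of (A[0][0] + B[0][1] = 2 + 6 = 8, A[0][1] + B[1][1] = 3 + 0 = 3, A[0][2] + B[2][1] = 1 + -1 = 0) = 0 (attained at k = 2)
  C[0][2] = min over k of (A[0][0] + B[0][2] = 2 + 7 = 9, A[0][1] + B[1][2] = 3 + 6 = 9, A[0][2] + B[2][2] = 1 + 10 = 11) = 9 (attained at k = 0)
  C[1][0] = min over k of (A[1][0] + B[0][0] = 7 + -1 = 6, A[1][1] + B[1][0] = 0 + 10 = 10, A[1][2] + B[2][0] = -5 + 2 = -3) = -3 (attained at k = 2)
  C[1][1] = min over k of (A[1][0] + B[0][1] = 7 + 6 = 13, A[1][1] + B[1][1] = 0 + 0 = 0, A[1][2] + B[2][1] = -5 + -1 = -6) = -6 (attained at k = 2)
  C[1][2] = min over k of (A[1][0] + B[0][2] = 7 + 7 = 14, A[1][1] + B[1][2] = 0 + 6 = 6, A[1][2] + B[2][2] = -5 + 10 = 5) = 5 (attained at k = 2)
  C[2][0] = min over k of (A[2][0] + B[0][0] = 10 + -1 = 9, A[2][1] + B[1][0] = 4 + 10 = 14, A[2][2] + B[2][0] = 7 + 2 = 9) = 9 (attained at k = 0)
  C[2][1] = min over k of (A[2][0] + B[0][1] = 10 + 6 = 16, A[2][1] + B[1][1] = 4 + 0 = 4, A[2][2] + B[2][1] = 7 + -1 = 6) = 4 (attained at k = 1)
  C[2][2] = min over k of (A[2][0] + B[0][2] = 10 + 7 = 17, A[2][1] + B[1][2] = 4 + 6 = 10, A[2][2] + B[2][2] = 7 + 10 = 17) = 10 (attained at k = 1)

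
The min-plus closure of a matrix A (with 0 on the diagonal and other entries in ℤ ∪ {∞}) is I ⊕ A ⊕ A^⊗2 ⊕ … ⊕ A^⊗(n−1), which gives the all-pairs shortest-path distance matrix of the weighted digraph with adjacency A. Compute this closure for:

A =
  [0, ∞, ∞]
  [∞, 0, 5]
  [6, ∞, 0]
Closure =
  [0, ∞, ∞]
  [11, 0, 5]
  [6, ∞, 0]

This is the Floyd-Warshall all-pairs shortest-path computation. For each intermediate vertex k = 0, 1, …, 2, update dist[i][j] ← min(dist[i][j], dist[i][k] + dist[k][j]). The final matrix gives, for each (i, j), the minimum total weight of any directed path from i to j (possibly empty when i = j).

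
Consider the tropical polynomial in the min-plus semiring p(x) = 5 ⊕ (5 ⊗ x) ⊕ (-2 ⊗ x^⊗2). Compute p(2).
p(2) = 2

A tropical monomial a ⊗ x^⊗i evaluates to a + i · x. Evaluating each term at x = 2:
  Term 0 contributes 5 + 0 · 2 = 5
  Term 1 contributes 5 + 1 · 2 = 7
  Term 2 contributes -2 + 2 · 2 = 2
p(2) = ⊕ of these = min[5, 7, 2] = 2.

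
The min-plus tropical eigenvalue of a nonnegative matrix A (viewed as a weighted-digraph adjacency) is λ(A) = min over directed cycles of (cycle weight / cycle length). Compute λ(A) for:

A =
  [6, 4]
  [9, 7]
λ(A) = 6

Enumerate directed cycles and compute their means (weight / length). Sample:
  cycle 0 → 0: weight = 6, length = 1, mean = 6/1 ≈ 6.000
  cycle 1 → 1: weight = 7, length = 1, mean = 7/1 ≈ 7.000
  cycle 0 → 1 → 0: weight = 13, length = 2, mean = 13/2 ≈ 6.500
  cycle 1 → 0 → 1: weight = 13, length = 2, mean = 13/2 ≈ 6.500
Minimum mean = 6.000, attained e.g. along the cycle 0 → 0 with weight 6 and length 1. So λ(A) = 6/1 = 6.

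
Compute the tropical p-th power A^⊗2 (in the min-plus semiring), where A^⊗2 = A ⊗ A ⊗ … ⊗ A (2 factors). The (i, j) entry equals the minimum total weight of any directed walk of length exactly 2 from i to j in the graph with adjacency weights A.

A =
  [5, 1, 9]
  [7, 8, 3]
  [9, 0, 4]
A^⊗2 =
  [8, 6, 4]
  [12, 3, 7]
  [7, 4, 3]

Each entry (A^⊗2)_ij equals the minimum over all length-2 walks i = v_0 → v_1 → … → v_2 = j of Σ_t A[v_t][v_{t+1}]. For example, for (i, j) = (0, 2) we minimise over 3 possible intermediate vertex sequences; the minimum is 4, attained along the walk 0 → 1 → 2.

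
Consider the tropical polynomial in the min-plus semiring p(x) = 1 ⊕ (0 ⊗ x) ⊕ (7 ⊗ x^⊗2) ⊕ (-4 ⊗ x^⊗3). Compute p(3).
p(3) = 1

A tropical monomial a ⊗ x^⊗i evaluates to a + i · x. Evaluating each term at x = 3:
  Term 0 contributes 1 + 0 · 3 = 1
  Term 1 contributes 0 + 1 · 3 = 3
  Term 2 contributes 7 + 2 · 3 = 13
  Term 3 contributes -4 + 3 · 3 = 5
p(3) = ⊕ of these = min[1, 3, 13, 5] = 1.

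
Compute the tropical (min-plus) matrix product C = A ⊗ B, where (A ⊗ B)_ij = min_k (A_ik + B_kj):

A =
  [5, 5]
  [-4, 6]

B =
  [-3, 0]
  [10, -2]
A ⊗ B =
  [2, 3]
  [-7, -4]

Apply the min-plus product entry-by-entry:
  C[0][0] = min over k of (A[0][0] + B[0][0] = 5 + -3 = 2, A[0][1] + B[1][0] = 5 + 10 = 15) = 2 (attained at k = 0)
  C[0][1] = min over k of (A[0][0] + B[0][1] = 5 + 0 = 5, A[0][1] + B[1][1] = 5 + -2 = 3) = 3 (attained at k = 1)
  C[1][0] = min over k of (A[1][0] + B[0][0] = -4 + -3 = -7, A[1][1] + B[1][0] = 6 + 10 = 16) = -7 (attained at k = 0)
  C[1][1] = min over k of (A[1][0] + B[0][1] = -4 + 0 = -4, A[1][1] + B[1][1] = 6 + -2 = 4) = -4 (attained at k = 0)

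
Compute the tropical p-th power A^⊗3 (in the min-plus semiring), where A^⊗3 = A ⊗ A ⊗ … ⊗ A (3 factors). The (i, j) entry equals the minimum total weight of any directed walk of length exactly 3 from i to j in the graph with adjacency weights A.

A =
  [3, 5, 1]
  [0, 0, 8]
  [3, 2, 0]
A^⊗3 =
  [3, 3, 1]
  [0, 0, 1]
  [2, 2, 0]

Each entry (A^⊗3)_ij equals the minimum over all length-3 walks i = v_0 → v_1 → … → v_3 = j of Σ_t A[v_t][v_{t+1}]. For example, for (i, j) = (0, 2) we minimise over 9 possible intermediate vertex sequences; the minimum is 1, attained along the walk 0 → 2 → 2 → 2.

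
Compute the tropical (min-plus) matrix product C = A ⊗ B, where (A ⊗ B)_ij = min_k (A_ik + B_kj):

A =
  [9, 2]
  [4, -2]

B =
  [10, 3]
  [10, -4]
A ⊗ B =
  [12, -2]
  [8, -6]

Apply the min-plus product entry-by-entry:
  C[0][0] = min over k of (A[0][0] + B[0][0] = 9 + 10 = 19, A[0][1] + B[1][0] = 2 + 10 = 12) = 12 (attained at k = 1)
  C[0][1] = min over k of (A[0][0] + B[0][1] = 9 + 3 = 12, A[0][1] + B[1][1] = 2 + -4 = -2) = -2 (attained at k = 1)
  C[1][0] = min over k of (A[1][0] + B[0][0] = 4 + 10 = 14, A[1][1] + B[1][0] = -2 + 10 = 8) = 8 (attained at k = 1)
  C[1][1] = min over k of (A[1][0] + B[0][1] = 4 + 3 = 7, A[1][1] + B[1][1] = -2 + -4 = -6) = -6 (attained at k = 1)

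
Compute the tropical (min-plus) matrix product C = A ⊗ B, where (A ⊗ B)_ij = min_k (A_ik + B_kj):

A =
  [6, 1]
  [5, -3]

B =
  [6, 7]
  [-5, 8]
A ⊗ B =
  [-4, 9]
  [-8, 5]

Apply the min-plus product entry-by-entry:
  C[0][0] = min over k of (A[0][0] + B[0][0] = 6 + 6 = 12, A[0][1] + B[1][0] = 1 + -5 = -4) = -4 (attained at k = 1)
  C[0][1] = min over k of (A[0][0] + B[0][1] = 6 + 7 = 13, A[0][1] + B[1][1] = 1 + 8 = 9) = 9 (attained at k = 1)
  C[1][0] = min over k of (A[1][0] + B[0][0] = 5 + 6 = 11, A[1][1] + B[1][0] = -3 + -5 = -8) = -8 (attained at k = 1)
  C[1][1] = min over k of (A[1][0] + B[0][1] = 5 + 7 = 12, A[1][1] + B[1][1] = -3 + 8 = 5) = 5 (attained at k = 1)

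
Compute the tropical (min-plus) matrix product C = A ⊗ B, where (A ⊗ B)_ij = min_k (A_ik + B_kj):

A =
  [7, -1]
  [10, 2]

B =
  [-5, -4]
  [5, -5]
A ⊗ B =
  [2, -6]
  [5, -3]

Apply the min-plus product entry-by-entry:
  C[0][0] = min over k of (A[0][0] + B[0][0] = 7 + -5 = 2, A[0][1] + B[1][0] = -1 + 5 = 4) = 2 (attained at k = 0)
  C[0][1] = min over k of (A[0][0] + B[0][1] = 7 + -4 = 3, A[0][1] + B[1][1] = -1 + -5 = -6) = -6 (attained at k = 1)
  C[1][0] = min over k of (A[1][0] + B[0][0] = 10 + -5 = 5, A[1][1] + B[1][0] = 2 + 5 = 7) = 5 (attained at k = 0)
  C[1][1] = min over k of (A[1][0] + B[0][1] = 10 + -4 = 6, A[1][1] + B[1][1] = 2 + -5 = -3) = -3 (attained at k = 1)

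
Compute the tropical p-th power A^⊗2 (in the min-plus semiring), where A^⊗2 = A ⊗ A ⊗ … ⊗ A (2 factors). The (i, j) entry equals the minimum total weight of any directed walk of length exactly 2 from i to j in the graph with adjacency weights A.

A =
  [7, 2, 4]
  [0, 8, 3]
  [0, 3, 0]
A^⊗2 =
  [2, 7, 4]
  [3, 2, 3]
  [0, 2, 0]

Each entry (A^⊗2)_ij equals the minimum over all length-2 walks i = v_0 → v_1 → … → v_2 = j of Σ_t A[v_t][v_{t+1}]. For example, for (i, j) = (0, 2) we minimise over 3 possible intermediate vertex sequences; the minimum is 4, attained along the walk 0 → 2 → 2.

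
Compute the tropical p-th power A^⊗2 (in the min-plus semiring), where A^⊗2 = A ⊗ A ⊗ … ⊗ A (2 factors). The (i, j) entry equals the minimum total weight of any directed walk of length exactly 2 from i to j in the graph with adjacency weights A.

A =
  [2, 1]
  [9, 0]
A^⊗2 =
  [4, 1]
  [9, 0]

Each entry (A^⊗2)_ij equals the minimum over all length-2 walks i = v_0 → v_1 → … → v_2 = j of Σ_t A[v_t][v_{t+1}]. For example, for (i, j) = (0, 1) we minimise over 2 possible intermediate vertex sequences; the minimum is 1, attained along the walk 0 → 1 → 1.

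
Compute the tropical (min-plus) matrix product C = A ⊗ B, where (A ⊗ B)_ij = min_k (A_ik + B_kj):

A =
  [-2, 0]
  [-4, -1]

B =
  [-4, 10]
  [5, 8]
A ⊗ B =
  [-6, 8]
  [-8, 6]

Apply the min-plus product entry-by-entry:
  C[0][0] = min over k of (A[0][0] + B[0][0] = -2 + -4 = -6, A[0][1] + B[1][0] = 0 + 5 = 5) = -6 (attained at k = 0)
  C[0][1] = min over k of (A[0][0] + B[0][1] = -2 + 10 = 8, A[0][1] + B[1][1] = 0 + 8 = 8) = 8 (attained at k = 0)
  C[1][0] = min over k of (A[1][0] + B[0][0] = -4 + -4 = -8, A[1][1] + B[1][0] = -1 + 5 = 4) = -8 (attained at k = 0)
  C[1][1] = min over k of (A[1][0] + B[0][1] = -4 + 10 = 6, A[1][1] + B[1][1] = -1 + 8 = 7) = 6 (attained at k = 0)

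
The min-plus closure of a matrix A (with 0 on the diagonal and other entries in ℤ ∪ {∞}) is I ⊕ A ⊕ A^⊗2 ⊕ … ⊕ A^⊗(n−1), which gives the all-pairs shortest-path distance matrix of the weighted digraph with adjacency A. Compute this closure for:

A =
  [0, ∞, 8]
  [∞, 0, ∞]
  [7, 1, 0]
Closure =
  [0, 9, 8]
  [∞, 0, ∞]
  [7, 1, 0]

This is the Floyd-Warshall all-pairs shortest-path computation. For each intermediate vertex k = 0, 1, …, 2, update dist[i][j] ← min(dist[i][j], dist[i][k] + dist[k][j]). The final matrix gives, for each (i, j), the minimum total weight of any directed path from i to j (possibly empty when i = j).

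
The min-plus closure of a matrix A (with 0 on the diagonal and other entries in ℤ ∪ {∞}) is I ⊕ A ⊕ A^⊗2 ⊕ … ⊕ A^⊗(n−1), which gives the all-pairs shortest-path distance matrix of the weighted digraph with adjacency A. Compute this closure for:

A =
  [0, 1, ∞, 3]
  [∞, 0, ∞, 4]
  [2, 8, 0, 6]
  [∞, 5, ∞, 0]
Closure =
  [0, 1, ∞, 3]
  [∞, 0, ∞, 4]
  [2, 3, 0, 5]
  [∞, 5, ∞, 0]

This is the Floyd-Warshall all-pairs shortest-path computation. For each intermediate vertex k = 0, 1, …, 3, update dist[i][j] ← min(dist[i][j], dist[i][k] + dist[k][j]). The final matrix gives, for each (i, j), the minimum total weight of any directed path from i to j (possibly empty when i = j).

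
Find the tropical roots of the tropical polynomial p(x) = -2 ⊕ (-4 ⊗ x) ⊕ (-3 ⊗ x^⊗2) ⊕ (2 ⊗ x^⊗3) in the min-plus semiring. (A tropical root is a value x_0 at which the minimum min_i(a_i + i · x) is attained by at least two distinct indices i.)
Roots: {-5, -1, 2}

Each tropical root is a break point of the lower envelope of the lines y = a_i + i · x (there are 4 lines, with slopes 0, 1, ..., 3). Only the lines that attain the minimum somewhere contribute to roots; other lines are dominated. Here the surviving (envelope) indices are i = 3, i = 2, i = 1, i = 0.
Intersections between consecutive envelope lines give the roots: for adjacent envelope indices i < j the intersection is x = (a_i − a_j) / (j − i). Reading off the sorted break points: {-5, -1, 2}.
Verification: at each break x_0, at least two indices attain the minimum of min_i(a_i + i · x_0).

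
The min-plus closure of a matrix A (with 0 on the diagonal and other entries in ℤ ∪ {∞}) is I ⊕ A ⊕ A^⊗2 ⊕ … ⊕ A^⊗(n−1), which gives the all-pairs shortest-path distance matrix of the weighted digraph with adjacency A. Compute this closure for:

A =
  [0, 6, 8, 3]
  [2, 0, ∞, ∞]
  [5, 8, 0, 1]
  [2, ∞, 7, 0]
Closure =
  [0, 6, 8, 3]
  [2, 0, 10, 5]
  [3, 8, 0, 1]
  [2, 8, 7, 0]

This is the Floyd-Warshall all-pairs shortest-path computation. For each intermediate vertex k = 0, 1, …, 3, update dist[i][j] ← min(dist[i][j], dist[i][k] + dist[k][j]). The final matrix gives, for each (i, j), the minimum total weight of any directed path from i to j (possibly empty when i = j).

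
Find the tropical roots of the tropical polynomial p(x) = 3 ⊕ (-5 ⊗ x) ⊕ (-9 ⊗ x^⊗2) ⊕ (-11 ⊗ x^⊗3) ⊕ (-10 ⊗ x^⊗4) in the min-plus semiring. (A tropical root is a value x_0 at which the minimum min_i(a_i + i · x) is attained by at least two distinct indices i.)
Roots: {-1, 2, 4, 8}

Each tropical root is a break point of the lower envelope of the lines y = a_i + i · x (there are 5 lines, with slopes 0, 1, ..., 4). Only the lines that attain the minimum somewhere contribute to roots; other lines are dominated. Here the surviving (envelope) indices are i = 4, i = 3, i = 2, i = 1, i = 0.
Intersections between consecutive envelope lines give the roots: for adjacent envelope indices i < j the intersection is x = (a_i − a_j) / (j − i). Reading off the sorted break points: {-1, 2, 4, 8}.
Verification: at each break x_0, at least two indices attain the minimum of min_i(a_i + i · x_0).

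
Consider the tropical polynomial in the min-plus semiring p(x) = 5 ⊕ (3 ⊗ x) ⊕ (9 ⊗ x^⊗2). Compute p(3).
p(3) = 5

A tropical monomial a ⊗ x^⊗i evaluates to a + i · x. Evaluating each term at x = 3:
  Term 0 contributes 5 + 0 · 3 = 5
  Term 1 contributes 3 + 1 · 3 = 6
  Term 2 contributes 9 + 2 · 3 = 15
p(3) = ⊕ of these = min[5, 6, 15] = 5.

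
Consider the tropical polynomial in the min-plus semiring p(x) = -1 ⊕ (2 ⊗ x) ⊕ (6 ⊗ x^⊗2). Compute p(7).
p(7) = -1

A tropical monomial a ⊗ x^⊗i evaluates to a + i · x. Evaluating each term at x = 7:
  Term 0 contributes -1 + 0 · 7 = -1
  Term 1 contributes 2 + 1 · 7 = 9
  Term 2 contributes 6 + 2 · 7 = 20
p(7) = ⊕ of these = min[-1, 9, 20] = -1.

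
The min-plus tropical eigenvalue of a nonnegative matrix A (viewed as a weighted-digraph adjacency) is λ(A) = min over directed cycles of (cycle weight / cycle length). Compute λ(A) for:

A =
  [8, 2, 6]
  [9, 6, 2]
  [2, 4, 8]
λ(A) = 2

Enumerate directed cycles and compute their means (weight / length). Sample:
  cycle 0 → 0: weight = 8, length = 1, mean = 8/1 ≈ 8.000
  cycle 1 → 1: weight = 6, length = 1, mean = 6/1 ≈ 6.000
  cycle 2 → 2: weight = 8, length = 1, mean = 8/1 ≈ 8.000
  cycle 0 → 1 → 0: weight = 11, length = 2, mean = 11/2 ≈ 5.500
  cycle 0 → 2 → 0: weight = 8, length = 2, mean = 8/2 ≈ 4.000
  cycle 1 → 0 → 1: weight = 11, length = 2, mean = 11/2 ≈ 5.500
Minimum mean = 2.000, attained e.g. along the cycle 0 → 1 → 2 → 0 with weight 6 and length 3. So λ(A) = 6/3 = 2.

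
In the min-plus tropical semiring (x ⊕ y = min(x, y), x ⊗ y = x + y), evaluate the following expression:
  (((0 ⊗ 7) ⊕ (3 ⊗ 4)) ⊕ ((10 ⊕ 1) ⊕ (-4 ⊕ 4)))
(((0 ⊗ 7) ⊕ (3 ⊗ 4)) ⊕ ((10 ⊕ 1) ⊕ (-4 ⊕ 4))) = -4

Expand innermost to outermost. Recall ⊕ takes the minimum of its arguments and ⊗ takes their sum. Working out the expression (((0 ⊗ 7) ⊕ (3 ⊗ 4)) ⊕ ((10 ⊕ 1) ⊕ (-4 ⊕ 4))) gives -4.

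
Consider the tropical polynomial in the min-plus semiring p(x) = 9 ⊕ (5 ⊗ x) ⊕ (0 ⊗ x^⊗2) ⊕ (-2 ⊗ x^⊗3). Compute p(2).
p(2) = 4

A tropical monomial a ⊗ x^⊗i evaluates to a + i · x. Evaluating each term at x = 2:
  Term 0 contributes 9 + 0 · 2 = 9
  Term 1 contributes 5 + 1 · 2 = 7
  Term 2 contributes 0 + 2 · 2 = 4
  Term 3 contributes -2 + 3 · 2 = 4
p(2) = ⊕ of these = min[9, 7, 4, 4] = 4.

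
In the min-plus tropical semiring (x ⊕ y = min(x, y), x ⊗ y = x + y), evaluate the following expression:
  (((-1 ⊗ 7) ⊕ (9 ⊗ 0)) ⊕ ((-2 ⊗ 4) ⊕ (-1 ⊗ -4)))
(((-1 ⊗ 7) ⊕ (9 ⊗ 0)) ⊕ ((-2 ⊗ 4) ⊕ (-1 ⊗ -4))) = -5

Expand innermost to outermost. Recall ⊕ takes the minimum of its arguments and ⊗ takes their sum. Working out the expression (((-1 ⊗ 7) ⊕ (9 ⊗ 0)) ⊕ ((-2 ⊗ 4) ⊕ (-1 ⊗ -4))) gives -5.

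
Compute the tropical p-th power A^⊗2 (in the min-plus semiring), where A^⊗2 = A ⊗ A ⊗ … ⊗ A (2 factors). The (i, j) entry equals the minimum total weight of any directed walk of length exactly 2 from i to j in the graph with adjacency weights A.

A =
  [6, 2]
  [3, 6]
A^⊗2 =
  [5, 8]
  [9, 5]

Each entry (A^⊗2)_ij equals the minimum over all length-2 walks i = v_0 → v_1 → … → v_2 = j of Σ_t A[v_t][v_{t+1}]. For example, for (i, j) = (0, 1) we minimise over 2 possible intermediate vertex sequences; the minimum is 8, attained along the walk 0 → 0 → 1.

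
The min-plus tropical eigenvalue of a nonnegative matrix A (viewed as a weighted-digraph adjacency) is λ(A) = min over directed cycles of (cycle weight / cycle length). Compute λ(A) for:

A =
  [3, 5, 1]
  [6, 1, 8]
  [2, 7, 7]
λ(A) = 1

Enumerate directed cycles and compute their means (weight / length). Sample:
  cycle 0 → 0: weight = 3, length = 1, mean = 3/1 ≈ 3.000
  cycle 1 → 1: weight = 1, length = 1, mean = 1/1 ≈ 1.000
  cycle 2 → 2: weight = 7, length = 1, mean = 7/1 ≈ 7.000
  cycle 0 → 1 → 0: weight = 11, length = 2, mean = 11/2 ≈ 5.500
  cycle 0 → 2 → 0: weight = 3, length = 2, mean = 3/2 ≈ 1.500
  cycle 1 → 0 → 1: weight = 11, length = 2, mean = 11/2 ≈ 5.500
Minimum mean = 1.000, attained e.g. along the cycle 1 → 1 with weight 1 and length 1. So λ(A) = 1/1 = 1.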